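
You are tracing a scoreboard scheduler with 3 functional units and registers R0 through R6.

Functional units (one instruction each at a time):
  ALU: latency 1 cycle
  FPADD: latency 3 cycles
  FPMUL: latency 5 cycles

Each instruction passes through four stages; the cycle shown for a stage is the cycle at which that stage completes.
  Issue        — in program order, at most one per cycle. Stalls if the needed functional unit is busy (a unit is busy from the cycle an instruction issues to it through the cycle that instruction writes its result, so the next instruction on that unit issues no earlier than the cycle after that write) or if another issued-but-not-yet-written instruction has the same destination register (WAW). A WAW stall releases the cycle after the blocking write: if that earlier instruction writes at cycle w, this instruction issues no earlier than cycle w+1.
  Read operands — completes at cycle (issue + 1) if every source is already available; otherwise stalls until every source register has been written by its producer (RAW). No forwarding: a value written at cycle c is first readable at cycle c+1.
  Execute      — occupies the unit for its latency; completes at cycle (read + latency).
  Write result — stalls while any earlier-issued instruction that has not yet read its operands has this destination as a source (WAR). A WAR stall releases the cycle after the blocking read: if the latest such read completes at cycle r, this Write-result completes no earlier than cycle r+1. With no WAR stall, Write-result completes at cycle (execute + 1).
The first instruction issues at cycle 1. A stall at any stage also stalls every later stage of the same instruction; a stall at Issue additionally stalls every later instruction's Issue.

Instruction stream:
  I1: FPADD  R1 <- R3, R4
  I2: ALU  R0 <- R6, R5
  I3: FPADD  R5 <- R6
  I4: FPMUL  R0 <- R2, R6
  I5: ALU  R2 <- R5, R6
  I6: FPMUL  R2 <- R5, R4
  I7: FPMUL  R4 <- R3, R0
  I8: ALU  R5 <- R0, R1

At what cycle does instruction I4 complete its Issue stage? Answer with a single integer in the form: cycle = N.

cycle = 8

cycle 1: I1 issues→FPADD
cycle 2: I1 reads; I2 issues→ALU
cycle 3: I2 reads
cycle 4: I2 exec-done
cycle 5: I1 exec-done; I2 writes R0
cycle 6: I1 writes R1
cycle 7: I3 issues→FPADD
cycle 8: I3 reads; I4 issues→FPMUL
cycle 9: I4 reads; I5 issues→ALU
cycle 11: I3 exec-done
cycle 12: I3 writes R5
cycle 13: I5 reads
cycle 14: I4 exec-done; I5 exec-done
cycle 15: I4 writes R0; I5 writes R2
cycle 16: I6 issues→FPMUL
cycle 17: I6 reads
cycle 22: I6 exec-done
cycle 23: I6 writes R2
cycle 24: I7 issues→FPMUL
cycle 25: I7 reads; I8 issues→ALU
cycle 26: I8 reads
cycle 27: I8 exec-done
cycle 28: I8 writes R5
cycle 30: I7 exec-done
cycle 31: I7 writes R4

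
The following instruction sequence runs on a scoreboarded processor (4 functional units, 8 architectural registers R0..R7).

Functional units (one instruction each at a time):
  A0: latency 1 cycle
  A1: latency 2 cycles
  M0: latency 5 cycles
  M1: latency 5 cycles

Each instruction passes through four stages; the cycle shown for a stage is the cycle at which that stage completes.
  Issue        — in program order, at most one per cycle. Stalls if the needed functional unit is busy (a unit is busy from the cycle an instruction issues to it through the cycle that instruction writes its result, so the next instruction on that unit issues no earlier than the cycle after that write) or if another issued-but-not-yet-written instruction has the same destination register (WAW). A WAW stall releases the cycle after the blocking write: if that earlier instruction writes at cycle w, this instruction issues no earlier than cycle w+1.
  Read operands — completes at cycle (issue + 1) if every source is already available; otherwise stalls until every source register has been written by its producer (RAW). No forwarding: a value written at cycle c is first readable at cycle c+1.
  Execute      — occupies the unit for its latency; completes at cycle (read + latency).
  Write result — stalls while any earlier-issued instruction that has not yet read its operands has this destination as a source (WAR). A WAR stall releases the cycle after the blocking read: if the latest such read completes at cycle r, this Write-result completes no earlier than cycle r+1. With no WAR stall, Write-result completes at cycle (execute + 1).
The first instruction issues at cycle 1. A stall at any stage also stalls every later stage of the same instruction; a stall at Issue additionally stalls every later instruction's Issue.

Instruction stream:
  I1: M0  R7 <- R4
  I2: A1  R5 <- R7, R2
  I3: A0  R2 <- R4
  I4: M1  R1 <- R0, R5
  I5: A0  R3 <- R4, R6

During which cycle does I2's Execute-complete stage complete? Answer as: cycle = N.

[I1] 1/2/7/8
[I2] 2/9/11/12  (RAW R7: wait I1 write@8)
[I3] 3/4/5/10  (WAR R2: wait I2 read@9)
[I4] 4/13/18/19  (RAW R5: wait I2 write@12)
[I5] 11/12/13/14  (struct: A0 busy until I3 writes@10)

cycle = 11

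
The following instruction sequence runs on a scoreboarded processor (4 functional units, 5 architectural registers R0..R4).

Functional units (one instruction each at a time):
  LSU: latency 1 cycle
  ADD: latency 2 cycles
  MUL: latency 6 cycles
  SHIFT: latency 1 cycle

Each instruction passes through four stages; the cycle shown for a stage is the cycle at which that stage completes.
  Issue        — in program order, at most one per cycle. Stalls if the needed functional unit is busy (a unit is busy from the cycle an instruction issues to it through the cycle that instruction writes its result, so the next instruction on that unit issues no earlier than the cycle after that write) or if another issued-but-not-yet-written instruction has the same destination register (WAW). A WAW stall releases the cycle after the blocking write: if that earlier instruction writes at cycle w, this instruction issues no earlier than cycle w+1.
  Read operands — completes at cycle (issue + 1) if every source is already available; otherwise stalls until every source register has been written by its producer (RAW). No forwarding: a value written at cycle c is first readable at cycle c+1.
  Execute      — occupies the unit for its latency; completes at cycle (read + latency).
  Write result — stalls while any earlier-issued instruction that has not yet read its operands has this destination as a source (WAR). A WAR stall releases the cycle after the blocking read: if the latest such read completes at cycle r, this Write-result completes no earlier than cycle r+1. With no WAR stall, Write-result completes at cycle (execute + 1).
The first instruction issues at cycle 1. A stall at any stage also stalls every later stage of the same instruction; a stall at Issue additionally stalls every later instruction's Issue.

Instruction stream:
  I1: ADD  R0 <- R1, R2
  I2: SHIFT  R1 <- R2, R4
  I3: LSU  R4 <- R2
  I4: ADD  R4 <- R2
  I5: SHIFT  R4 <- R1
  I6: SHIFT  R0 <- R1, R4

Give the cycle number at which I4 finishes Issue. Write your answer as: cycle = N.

cycle = 7

1) issue 1, read 2, done 4, write 5
2) issue 2, read 3, done 4, write 5
3) issue 3, read 4, done 5, write 6
4) issue 7, read 8, done 10, write 11  <WAW R4: wait I3 write@6>
5) issue 12, read 13, done 14, write 15  <WAW R4: wait I4 write@11>
6) issue 16, read 17, done 18, write 19  <struct: SHIFT busy until I5 writes@15>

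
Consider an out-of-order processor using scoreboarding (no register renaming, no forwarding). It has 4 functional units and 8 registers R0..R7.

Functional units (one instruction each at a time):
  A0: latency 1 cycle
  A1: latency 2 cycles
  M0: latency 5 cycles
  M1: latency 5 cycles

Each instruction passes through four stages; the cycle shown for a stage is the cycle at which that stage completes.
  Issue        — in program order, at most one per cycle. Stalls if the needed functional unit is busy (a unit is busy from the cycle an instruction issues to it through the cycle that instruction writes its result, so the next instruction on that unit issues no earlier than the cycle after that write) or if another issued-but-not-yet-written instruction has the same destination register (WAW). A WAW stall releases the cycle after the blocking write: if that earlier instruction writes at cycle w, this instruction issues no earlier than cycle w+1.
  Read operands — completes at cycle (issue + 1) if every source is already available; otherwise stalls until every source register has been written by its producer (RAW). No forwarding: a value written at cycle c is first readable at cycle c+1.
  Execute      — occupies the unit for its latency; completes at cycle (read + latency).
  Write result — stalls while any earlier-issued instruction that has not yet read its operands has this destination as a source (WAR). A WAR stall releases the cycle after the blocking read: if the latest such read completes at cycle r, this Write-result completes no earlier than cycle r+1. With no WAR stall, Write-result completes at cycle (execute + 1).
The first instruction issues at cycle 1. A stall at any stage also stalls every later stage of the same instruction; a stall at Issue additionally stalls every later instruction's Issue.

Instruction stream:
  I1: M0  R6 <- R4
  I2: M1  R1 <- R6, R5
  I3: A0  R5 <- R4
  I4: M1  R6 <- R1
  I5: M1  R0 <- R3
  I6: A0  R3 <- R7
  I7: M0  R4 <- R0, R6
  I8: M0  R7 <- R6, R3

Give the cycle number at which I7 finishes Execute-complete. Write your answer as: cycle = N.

cycle = 37

t=1  issue I1 (M0)
t=2  I1 read-ops | issue I2 (M1)
t=3  issue I3 (A0)
t=4  I3 read-ops
t=5  I3 finished on A0
t=7  I1 finished on M0
t=8  I1→R6
t=9  I2 read-ops
t=10  I3→R5
t=14  I2 finished on M1
t=15  I2→R1
t=16  issue I4 (M1)
t=17  I4 read-ops
t=22  I4 finished on M1
t=23  I4→R6
t=24  issue I5 (M1)
t=25  I5 read-ops | issue I6 (A0)
t=26  I6 read-ops | issue I7 (M0)
t=27  I6 finished on A0
t=28  I6→R3
t=30  I5 finished on M1
t=31  I5→R0
t=32  I7 read-ops
t=37  I7 finished on M0
t=38  I7→R4
t=39  issue I8 (M0)
t=40  I8 read-ops
t=45  I8 finished on M0
t=46  I8→R7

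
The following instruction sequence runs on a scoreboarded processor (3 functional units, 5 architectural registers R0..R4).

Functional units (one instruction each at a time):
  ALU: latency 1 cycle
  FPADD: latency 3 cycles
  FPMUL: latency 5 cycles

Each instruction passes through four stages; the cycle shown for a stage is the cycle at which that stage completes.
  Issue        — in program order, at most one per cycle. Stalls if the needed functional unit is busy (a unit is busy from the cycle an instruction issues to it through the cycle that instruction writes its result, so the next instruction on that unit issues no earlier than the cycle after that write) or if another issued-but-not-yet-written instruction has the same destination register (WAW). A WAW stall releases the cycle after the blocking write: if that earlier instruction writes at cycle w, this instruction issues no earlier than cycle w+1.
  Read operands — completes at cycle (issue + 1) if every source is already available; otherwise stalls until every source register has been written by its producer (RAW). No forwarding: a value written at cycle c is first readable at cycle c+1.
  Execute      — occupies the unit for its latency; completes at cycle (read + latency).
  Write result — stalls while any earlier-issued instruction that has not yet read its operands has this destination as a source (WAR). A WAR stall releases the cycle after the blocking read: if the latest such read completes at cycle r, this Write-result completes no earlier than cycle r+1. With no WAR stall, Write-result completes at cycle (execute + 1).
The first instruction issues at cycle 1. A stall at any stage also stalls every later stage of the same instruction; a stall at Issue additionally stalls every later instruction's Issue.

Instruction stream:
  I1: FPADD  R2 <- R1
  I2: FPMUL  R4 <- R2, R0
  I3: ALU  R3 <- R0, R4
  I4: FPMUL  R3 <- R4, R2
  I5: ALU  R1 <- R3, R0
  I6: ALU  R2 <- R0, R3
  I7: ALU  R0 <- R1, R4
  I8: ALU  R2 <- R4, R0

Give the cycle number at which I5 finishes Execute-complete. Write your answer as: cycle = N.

cycle = 26

I1  is:1  ro:2  ex:5  wr:6
I2  is:2  ro:7  ex:12  wr:13  — RAW R2: wait I1 write@6
I3  is:3  ro:14  ex:15  wr:16  — RAW R4: wait I2 write@13
I4  is:17  ro:18  ex:23  wr:24  — WAW R3: wait I3 write@16
I5  is:18  ro:25  ex:26  wr:27  — RAW R3: wait I4 write@24
I6  is:28  ro:29  ex:30  wr:31  — struct: ALU busy until I5 writes@27
I7  is:32  ro:33  ex:34  wr:35  — struct: ALU busy until I6 writes@31
I8  is:36  ro:37  ex:38  wr:39  — struct: ALU busy until I7 writes@35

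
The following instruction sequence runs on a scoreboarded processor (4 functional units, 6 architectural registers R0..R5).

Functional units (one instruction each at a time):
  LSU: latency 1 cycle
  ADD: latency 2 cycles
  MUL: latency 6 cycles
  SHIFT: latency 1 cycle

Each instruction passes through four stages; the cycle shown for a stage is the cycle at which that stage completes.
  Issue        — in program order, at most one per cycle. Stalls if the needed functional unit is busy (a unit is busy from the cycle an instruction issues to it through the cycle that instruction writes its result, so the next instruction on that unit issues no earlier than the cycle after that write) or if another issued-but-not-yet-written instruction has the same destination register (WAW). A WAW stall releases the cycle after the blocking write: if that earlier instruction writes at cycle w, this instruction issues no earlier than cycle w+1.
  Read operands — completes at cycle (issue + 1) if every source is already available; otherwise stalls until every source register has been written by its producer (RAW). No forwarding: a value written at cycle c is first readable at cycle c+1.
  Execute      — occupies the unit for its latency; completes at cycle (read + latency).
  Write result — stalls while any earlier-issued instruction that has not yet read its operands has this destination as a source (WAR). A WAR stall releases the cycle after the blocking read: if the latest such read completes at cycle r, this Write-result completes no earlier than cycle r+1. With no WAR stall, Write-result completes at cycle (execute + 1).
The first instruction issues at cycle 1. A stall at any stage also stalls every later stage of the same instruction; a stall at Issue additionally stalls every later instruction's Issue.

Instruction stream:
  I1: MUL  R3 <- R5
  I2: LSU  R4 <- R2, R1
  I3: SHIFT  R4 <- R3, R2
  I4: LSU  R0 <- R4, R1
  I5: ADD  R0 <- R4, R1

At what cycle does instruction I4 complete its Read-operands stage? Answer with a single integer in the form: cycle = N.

cycle = 13

I1  is:1  ro:2  ex:8  wr:9
I2  is:2  ro:3  ex:4  wr:5
I3  is:6  ro:10  ex:11  wr:12  — WAW R4: wait I2 write@5, RAW R3: wait I1 write@9
I4  is:7  ro:13  ex:14  wr:15  — RAW R4: wait I3 write@12
I5  is:16  ro:17  ex:19  wr:20  — WAW R0: wait I4 write@15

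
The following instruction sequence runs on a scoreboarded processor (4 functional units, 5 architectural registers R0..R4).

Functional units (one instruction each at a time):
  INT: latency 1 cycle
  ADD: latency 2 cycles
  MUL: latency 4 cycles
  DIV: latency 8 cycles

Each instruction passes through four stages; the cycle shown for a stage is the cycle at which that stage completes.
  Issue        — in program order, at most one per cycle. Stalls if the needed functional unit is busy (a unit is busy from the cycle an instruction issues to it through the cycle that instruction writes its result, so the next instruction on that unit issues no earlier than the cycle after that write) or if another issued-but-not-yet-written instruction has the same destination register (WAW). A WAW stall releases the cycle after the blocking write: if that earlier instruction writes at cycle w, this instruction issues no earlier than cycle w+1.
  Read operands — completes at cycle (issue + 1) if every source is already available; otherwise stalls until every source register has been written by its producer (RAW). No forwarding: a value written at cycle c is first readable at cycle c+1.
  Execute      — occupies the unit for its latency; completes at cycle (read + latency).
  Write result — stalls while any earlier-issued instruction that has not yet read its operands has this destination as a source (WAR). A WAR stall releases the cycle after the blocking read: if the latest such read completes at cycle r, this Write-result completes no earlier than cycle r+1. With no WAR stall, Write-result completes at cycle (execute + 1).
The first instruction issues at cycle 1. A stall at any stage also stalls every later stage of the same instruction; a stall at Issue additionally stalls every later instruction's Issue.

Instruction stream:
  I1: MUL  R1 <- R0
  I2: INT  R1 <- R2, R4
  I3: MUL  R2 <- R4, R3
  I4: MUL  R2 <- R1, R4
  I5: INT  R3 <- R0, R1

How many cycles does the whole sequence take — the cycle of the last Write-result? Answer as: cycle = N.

cycle 1: I1 issues→MUL
cycle 2: I1 reads
cycle 6: I1 exec-done
cycle 7: I1 writes R1
cycle 8: I2 issues→INT
cycle 9: I2 reads; I3 issues→MUL
cycle 10: I2 exec-done; I3 reads
cycle 11: I2 writes R1
cycle 14: I3 exec-done
cycle 15: I3 writes R2
cycle 16: I4 issues→MUL
cycle 17: I4 reads; I5 issues→INT
cycle 18: I5 reads
cycle 19: I5 exec-done
cycle 20: I5 writes R3
cycle 21: I4 exec-done
cycle 22: I4 writes R2

cycle = 22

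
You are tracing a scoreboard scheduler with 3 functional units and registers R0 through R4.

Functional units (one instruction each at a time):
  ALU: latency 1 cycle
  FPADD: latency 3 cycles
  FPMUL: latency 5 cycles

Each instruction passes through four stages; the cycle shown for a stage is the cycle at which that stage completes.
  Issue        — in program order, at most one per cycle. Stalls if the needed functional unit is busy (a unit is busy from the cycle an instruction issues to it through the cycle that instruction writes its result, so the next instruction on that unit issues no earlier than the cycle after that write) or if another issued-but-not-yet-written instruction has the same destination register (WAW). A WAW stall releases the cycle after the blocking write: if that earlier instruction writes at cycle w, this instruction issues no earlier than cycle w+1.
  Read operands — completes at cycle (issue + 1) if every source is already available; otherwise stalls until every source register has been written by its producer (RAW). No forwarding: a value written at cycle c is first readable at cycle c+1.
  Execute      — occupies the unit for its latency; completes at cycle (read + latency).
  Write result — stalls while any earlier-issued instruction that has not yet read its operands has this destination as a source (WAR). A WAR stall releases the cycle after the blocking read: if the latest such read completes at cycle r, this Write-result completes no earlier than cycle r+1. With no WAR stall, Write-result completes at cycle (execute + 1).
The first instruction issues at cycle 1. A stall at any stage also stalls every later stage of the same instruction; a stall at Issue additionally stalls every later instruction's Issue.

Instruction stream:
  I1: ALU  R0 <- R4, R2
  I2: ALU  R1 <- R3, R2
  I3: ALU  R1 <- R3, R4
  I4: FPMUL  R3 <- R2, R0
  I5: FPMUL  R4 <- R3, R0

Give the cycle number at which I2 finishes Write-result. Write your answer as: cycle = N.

cycle = 8

  I1 | 1 | 2 | 3 | 4
  I2 | 5 | 6 | 7 | 8   struct: ALU busy until I1 writes@4
  I3 | 9 | 10 | 11 | 12   struct: ALU busy until I2 writes@8
  I4 | 10 | 11 | 16 | 17
  I5 | 18 | 19 | 24 | 25   struct: FPMUL busy until I4 writes@17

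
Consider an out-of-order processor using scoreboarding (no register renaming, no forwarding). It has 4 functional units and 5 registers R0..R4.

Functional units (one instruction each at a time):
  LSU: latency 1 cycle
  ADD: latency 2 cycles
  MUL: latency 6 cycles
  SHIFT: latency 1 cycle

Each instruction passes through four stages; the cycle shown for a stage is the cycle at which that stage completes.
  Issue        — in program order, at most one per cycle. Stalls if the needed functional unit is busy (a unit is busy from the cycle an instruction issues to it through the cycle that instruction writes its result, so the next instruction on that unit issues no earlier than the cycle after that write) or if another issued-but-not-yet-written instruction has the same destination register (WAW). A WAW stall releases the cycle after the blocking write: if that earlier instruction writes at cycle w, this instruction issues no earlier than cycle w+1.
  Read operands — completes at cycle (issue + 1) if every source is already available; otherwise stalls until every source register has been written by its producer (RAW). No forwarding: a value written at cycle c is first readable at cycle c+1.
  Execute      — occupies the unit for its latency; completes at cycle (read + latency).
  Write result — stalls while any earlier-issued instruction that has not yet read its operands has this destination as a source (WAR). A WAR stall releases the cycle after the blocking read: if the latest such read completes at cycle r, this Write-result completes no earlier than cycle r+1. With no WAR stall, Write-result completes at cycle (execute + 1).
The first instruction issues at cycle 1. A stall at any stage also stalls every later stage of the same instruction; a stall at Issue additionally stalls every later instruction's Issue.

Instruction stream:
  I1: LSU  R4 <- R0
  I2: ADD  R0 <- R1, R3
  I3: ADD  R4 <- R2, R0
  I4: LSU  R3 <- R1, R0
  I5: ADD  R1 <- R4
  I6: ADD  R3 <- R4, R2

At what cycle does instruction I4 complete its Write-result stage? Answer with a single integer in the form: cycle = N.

cycle = 11

t=1  I1→LSU
t=2  I1 RO; I2→ADD
t=3  I1 EX; I2 RO
t=4  I1 WR R4
t=5  I2 EX
t=6  I2 WR R0
t=7  I3→ADD
t=8  I3 RO; I4→LSU
t=9  I4 RO
t=10  I3 EX; I4 EX
t=11  I3 WR R4; I4 WR R3
t=12  I5→ADD
t=13  I5 RO
t=15  I5 EX
t=16  I5 WR R1
t=17  I6→ADD
t=18  I6 RO
t=20  I6 EX
t=21  I6 WR R3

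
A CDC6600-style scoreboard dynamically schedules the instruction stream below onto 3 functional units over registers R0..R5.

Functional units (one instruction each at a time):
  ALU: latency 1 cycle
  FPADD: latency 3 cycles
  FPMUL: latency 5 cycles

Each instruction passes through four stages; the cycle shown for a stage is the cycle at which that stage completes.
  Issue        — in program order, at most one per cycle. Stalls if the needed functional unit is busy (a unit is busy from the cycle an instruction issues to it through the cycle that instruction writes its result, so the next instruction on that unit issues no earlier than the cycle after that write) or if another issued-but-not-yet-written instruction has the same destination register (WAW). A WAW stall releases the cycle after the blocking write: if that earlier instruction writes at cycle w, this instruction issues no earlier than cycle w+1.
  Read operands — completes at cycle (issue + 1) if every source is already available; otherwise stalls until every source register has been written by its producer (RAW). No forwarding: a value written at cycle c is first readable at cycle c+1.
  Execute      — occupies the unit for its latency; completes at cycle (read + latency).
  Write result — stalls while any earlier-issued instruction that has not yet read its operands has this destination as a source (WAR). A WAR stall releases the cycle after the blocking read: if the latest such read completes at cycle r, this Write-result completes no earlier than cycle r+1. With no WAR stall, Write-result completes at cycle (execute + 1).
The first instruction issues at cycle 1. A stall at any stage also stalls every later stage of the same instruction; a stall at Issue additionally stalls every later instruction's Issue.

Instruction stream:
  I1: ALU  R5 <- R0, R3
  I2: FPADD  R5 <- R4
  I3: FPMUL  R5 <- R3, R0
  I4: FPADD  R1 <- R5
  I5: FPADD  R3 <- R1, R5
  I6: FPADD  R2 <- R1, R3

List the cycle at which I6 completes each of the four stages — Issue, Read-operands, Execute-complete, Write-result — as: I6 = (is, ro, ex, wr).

cycle 1: I1 issues→ALU
cycle 2: I1 reads
cycle 3: I1 exec-done
cycle 4: I1 writes R5
cycle 5: I2 issues→FPADD
cycle 6: I2 reads
cycle 9: I2 exec-done
cycle 10: I2 writes R5
cycle 11: I3 issues→FPMUL
cycle 12: I3 reads | I4 issues→FPADD
cycle 17: I3 exec-done
cycle 18: I3 writes R5
cycle 19: I4 reads
cycle 22: I4 exec-done
cycle 23: I4 writes R1
cycle 24: I5 issues→FPADD
cycle 25: I5 reads
cycle 28: I5 exec-done
cycle 29: I5 writes R3
cycle 30: I6 issues→FPADD
cycle 31: I6 reads
cycle 34: I6 exec-done
cycle 35: I6 writes R2

I6 = (30, 31, 34, 35)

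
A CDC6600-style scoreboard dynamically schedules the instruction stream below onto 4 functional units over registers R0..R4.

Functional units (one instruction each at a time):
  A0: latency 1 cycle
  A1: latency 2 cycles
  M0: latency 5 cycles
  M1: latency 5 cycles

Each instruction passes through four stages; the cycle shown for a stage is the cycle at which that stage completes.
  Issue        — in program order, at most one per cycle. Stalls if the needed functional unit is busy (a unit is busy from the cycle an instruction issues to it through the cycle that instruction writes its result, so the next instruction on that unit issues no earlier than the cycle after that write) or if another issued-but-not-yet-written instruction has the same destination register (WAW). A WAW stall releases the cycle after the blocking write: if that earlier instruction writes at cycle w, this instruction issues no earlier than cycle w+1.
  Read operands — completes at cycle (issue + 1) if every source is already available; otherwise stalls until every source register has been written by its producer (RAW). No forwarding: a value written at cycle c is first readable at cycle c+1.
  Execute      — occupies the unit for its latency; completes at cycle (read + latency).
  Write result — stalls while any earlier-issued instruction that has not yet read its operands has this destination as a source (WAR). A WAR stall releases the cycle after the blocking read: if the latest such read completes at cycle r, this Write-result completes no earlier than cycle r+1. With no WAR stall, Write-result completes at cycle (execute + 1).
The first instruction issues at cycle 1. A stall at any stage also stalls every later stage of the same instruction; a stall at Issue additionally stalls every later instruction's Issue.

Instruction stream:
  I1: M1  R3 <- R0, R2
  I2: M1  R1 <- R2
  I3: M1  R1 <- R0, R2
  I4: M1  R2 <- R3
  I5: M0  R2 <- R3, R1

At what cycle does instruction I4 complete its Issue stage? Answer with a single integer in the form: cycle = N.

cycle = 25

cycle 1: issue I1 (M1)
cycle 2: I1 read-ops
cycle 7: I1 finished on M1
cycle 8: I1→R3
cycle 9: issue I2 (M1)
cycle 10: I2 read-ops
cycle 15: I2 finished on M1
cycle 16: I2→R1
cycle 17: issue I3 (M1)
cycle 18: I3 read-ops
cycle 23: I3 finished on M1
cycle 24: I3→R1
cycle 25: issue I4 (M1)
cycle 26: I4 read-ops
cycle 31: I4 finished on M1
cycle 32: I4→R2
cycle 33: issue I5 (M0)
cycle 34: I5 read-ops
cycle 39: I5 finished on M0
cycle 40: I5→R2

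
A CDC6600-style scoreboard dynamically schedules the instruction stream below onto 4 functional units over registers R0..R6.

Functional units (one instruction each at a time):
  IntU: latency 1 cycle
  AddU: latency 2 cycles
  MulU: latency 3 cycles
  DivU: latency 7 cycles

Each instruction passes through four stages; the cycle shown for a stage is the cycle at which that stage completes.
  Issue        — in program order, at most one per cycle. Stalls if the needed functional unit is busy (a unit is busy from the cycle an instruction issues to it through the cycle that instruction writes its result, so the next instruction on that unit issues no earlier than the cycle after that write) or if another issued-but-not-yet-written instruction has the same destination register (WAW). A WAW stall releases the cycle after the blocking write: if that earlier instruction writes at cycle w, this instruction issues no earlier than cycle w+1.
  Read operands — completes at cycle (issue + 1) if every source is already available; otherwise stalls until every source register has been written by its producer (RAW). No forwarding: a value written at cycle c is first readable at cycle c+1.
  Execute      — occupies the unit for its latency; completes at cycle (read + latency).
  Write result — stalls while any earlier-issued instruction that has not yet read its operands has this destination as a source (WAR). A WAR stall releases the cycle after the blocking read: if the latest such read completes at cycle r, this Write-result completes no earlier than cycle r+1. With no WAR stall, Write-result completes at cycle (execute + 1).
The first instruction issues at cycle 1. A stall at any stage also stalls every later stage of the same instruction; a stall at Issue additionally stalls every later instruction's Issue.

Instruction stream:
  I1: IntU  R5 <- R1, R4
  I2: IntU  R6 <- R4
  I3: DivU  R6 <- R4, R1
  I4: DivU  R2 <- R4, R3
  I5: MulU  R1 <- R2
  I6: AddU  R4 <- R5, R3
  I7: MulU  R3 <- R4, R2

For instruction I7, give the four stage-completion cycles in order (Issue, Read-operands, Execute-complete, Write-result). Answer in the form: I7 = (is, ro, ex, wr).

I7 = (34, 35, 38, 39)

I1  is:1  ro:2  ex:3  wr:4
I2  is:5  ro:6  ex:7  wr:8  — struct: IntU busy until I1 writes@4
I3  is:9  ro:10  ex:17  wr:18  — WAW R6: wait I2 write@8
I4  is:19  ro:20  ex:27  wr:28  — struct: DivU busy until I3 writes@18
I5  is:20  ro:29  ex:32  wr:33  — RAW R2: wait I4 write@28
I6  is:21  ro:22  ex:24  wr:25
I7  is:34  ro:35  ex:38  wr:39  — struct: MulU busy until I5 writes@33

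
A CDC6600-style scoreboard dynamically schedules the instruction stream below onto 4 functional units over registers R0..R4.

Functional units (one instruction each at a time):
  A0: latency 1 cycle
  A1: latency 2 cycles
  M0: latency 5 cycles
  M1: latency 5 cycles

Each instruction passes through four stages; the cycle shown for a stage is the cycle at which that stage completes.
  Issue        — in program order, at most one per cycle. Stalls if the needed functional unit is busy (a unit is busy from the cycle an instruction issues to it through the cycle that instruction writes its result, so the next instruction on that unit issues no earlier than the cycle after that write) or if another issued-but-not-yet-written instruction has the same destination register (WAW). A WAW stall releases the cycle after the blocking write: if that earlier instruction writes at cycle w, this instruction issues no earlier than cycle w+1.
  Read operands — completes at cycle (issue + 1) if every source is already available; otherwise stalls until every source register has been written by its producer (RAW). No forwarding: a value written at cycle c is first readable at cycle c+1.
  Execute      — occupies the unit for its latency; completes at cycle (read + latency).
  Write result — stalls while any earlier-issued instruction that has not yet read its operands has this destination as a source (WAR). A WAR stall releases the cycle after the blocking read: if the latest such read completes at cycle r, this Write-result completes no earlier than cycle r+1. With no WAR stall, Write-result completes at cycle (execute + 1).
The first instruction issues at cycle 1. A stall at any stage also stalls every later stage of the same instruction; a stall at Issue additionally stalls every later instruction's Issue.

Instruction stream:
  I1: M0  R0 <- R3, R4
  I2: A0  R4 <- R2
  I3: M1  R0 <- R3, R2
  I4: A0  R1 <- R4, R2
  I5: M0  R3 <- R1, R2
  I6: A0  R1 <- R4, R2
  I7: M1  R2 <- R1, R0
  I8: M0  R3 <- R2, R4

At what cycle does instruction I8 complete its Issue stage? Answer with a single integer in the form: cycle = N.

c1: issue I1 (M0)
c2: I1 read-ops; issue I2 (A0)
c3: I2 read-ops
c4: I2 finished on A0
c5: I2→R4
c7: I1 finished on M0
c8: I1→R0
c9: issue I3 (M1)
c10: I3 read-ops; issue I4 (A0)
c11: I4 read-ops; issue I5 (M0)
c12: I4 finished on A0
c13: I4→R1
c14: I5 read-ops; issue I6 (A0)
c15: I3 finished on M1; I6 read-ops
c16: I3→R0; I6 finished on A0
c17: I6→R1; issue I7 (M1)
c18: I7 read-ops
c19: I5 finished on M0
c20: I5→R3
c21: issue I8 (M0)
c23: I7 finished on M1
c24: I7→R2
c25: I8 read-ops
c30: I8 finished on M0
c31: I8→R3

cycle = 21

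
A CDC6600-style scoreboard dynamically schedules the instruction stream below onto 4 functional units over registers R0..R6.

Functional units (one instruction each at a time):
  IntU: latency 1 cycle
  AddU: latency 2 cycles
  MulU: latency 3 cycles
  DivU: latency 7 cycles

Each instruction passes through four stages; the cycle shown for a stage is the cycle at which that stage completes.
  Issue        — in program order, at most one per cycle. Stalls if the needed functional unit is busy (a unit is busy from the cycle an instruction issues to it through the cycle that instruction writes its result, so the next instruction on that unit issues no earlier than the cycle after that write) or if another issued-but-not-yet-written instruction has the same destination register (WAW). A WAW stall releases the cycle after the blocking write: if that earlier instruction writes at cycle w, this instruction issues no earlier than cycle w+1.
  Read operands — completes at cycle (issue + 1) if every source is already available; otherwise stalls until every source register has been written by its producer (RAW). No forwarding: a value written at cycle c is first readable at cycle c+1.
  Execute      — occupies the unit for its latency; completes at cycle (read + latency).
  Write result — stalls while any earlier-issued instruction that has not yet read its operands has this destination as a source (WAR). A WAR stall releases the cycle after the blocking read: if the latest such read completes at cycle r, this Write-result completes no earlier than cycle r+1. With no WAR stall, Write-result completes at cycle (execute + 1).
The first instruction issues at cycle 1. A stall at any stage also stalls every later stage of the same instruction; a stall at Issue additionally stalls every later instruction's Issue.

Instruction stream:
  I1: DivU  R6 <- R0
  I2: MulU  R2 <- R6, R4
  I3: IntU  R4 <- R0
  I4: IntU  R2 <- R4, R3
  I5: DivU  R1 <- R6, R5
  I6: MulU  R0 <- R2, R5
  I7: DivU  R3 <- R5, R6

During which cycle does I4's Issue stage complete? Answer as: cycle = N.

cycle = 16

cycle 1: I1→DivU
cycle 2: I1 RO; I2→MulU
cycle 3: I3→IntU
cycle 4: I3 RO
cycle 5: I3 EX
cycle 9: I1 EX
cycle 10: I1 WR R6
cycle 11: I2 RO
cycle 12: I3 WR R4
cycle 14: I2 EX
cycle 15: I2 WR R2
cycle 16: I4→IntU
cycle 17: I4 RO; I5→DivU
cycle 18: I4 EX; I5 RO; I6→MulU
cycle 19: I4 WR R2
cycle 20: I6 RO
cycle 23: I6 EX
cycle 24: I6 WR R0
cycle 25: I5 EX
cycle 26: I5 WR R1
cycle 27: I7→DivU
cycle 28: I7 RO
cycle 35: I7 EX
cycle 36: I7 WR R3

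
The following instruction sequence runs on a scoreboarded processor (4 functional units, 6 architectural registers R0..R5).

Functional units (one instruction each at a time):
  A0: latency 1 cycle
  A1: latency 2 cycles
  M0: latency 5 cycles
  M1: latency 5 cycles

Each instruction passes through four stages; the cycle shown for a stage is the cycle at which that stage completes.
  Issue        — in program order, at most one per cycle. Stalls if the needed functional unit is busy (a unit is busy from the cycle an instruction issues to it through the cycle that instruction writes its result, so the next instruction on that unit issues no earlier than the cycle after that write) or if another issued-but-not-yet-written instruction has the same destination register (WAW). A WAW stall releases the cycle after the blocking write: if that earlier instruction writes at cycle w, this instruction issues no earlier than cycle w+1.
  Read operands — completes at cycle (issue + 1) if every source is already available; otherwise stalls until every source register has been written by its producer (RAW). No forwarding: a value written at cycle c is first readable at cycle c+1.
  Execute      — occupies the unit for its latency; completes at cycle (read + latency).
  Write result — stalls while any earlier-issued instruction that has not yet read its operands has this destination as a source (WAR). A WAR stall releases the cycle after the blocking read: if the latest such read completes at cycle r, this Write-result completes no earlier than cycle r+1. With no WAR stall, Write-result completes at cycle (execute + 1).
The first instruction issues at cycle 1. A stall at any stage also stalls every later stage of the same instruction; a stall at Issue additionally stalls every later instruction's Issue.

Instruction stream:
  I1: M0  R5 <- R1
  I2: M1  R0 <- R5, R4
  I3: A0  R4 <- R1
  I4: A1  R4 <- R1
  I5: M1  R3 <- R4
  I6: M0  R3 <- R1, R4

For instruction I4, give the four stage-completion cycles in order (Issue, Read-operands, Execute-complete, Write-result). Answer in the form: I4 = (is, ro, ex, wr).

I4 = (11, 12, 14, 15)

I1 -> (1, 2, 7, 8)
I2 -> (2, 9, 14, 15)  // RAW R5: wait I1 write@8
I3 -> (3, 4, 5, 10)  // WAR R4: wait I2 read@9
I4 -> (11, 12, 14, 15)  // WAW R4: wait I3 write@10
I5 -> (16, 17, 22, 23)  // struct: M1 busy until I2 writes@15
I6 -> (24, 25, 30, 31)  // WAW R3: wait I5 write@23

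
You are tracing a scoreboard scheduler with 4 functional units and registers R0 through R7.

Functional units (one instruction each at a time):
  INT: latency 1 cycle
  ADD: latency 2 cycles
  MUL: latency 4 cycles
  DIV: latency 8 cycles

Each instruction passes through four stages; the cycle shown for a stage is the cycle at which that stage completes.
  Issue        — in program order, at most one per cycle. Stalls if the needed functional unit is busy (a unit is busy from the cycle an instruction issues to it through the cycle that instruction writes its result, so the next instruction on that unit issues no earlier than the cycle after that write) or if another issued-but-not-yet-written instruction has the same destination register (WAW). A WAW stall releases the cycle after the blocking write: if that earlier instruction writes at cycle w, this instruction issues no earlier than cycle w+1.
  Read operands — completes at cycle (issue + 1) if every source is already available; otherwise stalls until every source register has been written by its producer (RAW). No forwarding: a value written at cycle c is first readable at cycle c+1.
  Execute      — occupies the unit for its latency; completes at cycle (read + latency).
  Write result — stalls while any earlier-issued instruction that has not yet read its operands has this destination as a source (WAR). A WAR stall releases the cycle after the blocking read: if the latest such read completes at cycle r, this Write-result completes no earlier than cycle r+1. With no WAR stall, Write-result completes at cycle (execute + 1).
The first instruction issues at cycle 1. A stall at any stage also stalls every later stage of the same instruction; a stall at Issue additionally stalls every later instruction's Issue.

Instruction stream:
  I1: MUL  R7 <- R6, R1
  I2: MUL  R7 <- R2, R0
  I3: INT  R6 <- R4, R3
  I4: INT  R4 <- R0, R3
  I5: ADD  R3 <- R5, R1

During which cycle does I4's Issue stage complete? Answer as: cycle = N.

  I1 | 1 | 2 | 6 | 7
  I2 | 8 | 9 | 13 | 14   struct: MUL busy until I1 writes@7
  I3 | 9 | 10 | 11 | 12
  I4 | 13 | 14 | 15 | 16   struct: INT busy until I3 writes@12
  I5 | 14 | 15 | 17 | 18

cycle = 13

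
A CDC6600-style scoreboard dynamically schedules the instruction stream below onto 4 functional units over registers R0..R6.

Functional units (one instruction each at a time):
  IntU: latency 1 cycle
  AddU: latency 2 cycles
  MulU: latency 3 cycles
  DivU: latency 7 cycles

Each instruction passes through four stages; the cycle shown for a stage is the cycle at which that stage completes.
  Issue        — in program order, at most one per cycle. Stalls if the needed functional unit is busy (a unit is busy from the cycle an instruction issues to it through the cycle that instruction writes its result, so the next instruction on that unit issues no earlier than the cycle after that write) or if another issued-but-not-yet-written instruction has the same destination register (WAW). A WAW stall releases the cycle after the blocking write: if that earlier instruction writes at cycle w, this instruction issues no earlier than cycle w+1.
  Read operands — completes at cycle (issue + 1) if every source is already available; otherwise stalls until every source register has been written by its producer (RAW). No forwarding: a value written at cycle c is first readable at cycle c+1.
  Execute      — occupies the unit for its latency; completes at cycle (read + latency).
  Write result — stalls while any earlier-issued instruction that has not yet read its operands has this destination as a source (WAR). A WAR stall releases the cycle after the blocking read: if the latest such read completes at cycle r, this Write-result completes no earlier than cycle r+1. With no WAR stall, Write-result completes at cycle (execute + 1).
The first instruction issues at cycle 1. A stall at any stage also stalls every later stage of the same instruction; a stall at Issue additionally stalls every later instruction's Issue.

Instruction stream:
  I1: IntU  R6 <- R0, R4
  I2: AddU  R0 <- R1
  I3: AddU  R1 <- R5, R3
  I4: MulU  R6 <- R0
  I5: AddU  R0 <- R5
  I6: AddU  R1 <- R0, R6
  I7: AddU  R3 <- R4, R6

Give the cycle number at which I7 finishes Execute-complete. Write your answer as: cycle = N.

cycle = 25

I1  is:1  ro:2  ex:3  wr:4
I2  is:2  ro:3  ex:5  wr:6
I3  is:7  ro:8  ex:10  wr:11  — struct: AddU busy until I2 writes@6
I4  is:8  ro:9  ex:12  wr:13
I5  is:12  ro:13  ex:15  wr:16  — struct: AddU busy until I3 writes@11
I6  is:17  ro:18  ex:20  wr:21  — struct: AddU busy until I5 writes@16
I7  is:22  ro:23  ex:25  wr:26  — struct: AddU busy until I6 writes@21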